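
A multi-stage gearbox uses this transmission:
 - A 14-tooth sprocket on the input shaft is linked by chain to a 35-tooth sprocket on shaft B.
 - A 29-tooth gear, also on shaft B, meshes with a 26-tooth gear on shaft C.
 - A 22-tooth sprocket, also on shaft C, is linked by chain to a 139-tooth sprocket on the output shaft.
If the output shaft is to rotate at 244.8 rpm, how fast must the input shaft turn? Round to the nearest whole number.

Overall ratio R = 2.5 × 0.89655 × 6.3182 = 14.161.
Required input speed = output speed × R = 244.8 × 14.161 = 3466.7 rpm.

3467 rpm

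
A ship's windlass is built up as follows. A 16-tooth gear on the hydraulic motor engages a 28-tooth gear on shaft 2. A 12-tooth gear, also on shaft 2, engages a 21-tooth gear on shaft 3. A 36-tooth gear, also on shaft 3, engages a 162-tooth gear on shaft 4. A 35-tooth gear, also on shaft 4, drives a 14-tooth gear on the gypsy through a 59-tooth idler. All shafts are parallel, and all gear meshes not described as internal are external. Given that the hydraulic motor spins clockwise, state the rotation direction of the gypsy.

the hydraulic motor → shaft 2: external mesh, 1 reversal → CCW.
shaft 2 → shaft 3: external mesh, 1 reversal → CW.
shaft 3 → shaft 4: external mesh, 1 reversal → CCW.
shaft 4 → the gypsy: driver → idler → driven is 2 external meshes, 2 reversals → CCW.
5 reversals in total — an odd number — so the gypsy turns opposite to the hydraulic motor.

anticlockwise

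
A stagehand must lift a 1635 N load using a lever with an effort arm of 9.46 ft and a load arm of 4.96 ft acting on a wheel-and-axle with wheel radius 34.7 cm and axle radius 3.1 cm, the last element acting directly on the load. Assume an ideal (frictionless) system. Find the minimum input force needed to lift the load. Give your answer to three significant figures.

Lever MA = effort arm / load arm = 9.46/4.96 = 1.9073.
Wheel-and-axle MA = R/r = 34.7/3.1 = 11.194.
Combined ideal MA = 1.9073 × 11.194 = 21.349.
Effort = load / MA = 1635 / 21.349 = 76.584 N.

76.6 N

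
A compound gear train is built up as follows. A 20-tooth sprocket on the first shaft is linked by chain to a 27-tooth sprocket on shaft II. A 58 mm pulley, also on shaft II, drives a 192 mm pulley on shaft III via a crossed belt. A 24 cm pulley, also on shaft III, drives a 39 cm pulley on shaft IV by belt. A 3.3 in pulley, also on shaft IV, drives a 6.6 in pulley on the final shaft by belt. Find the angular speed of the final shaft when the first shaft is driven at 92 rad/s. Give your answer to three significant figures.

6.33 rad/s

Chain: ratio = 27/20 = 1.35, so shaft II turns at 92 / 1.35 = 68.148 rad/s.
Belt: ratio = 192/58 = 3.3103, so shaft III turns at 68.148 / 3.3103 = 20.586 rad/s.
Belt: ratio = 39/24 = 1.625, so shaft IV turns at 20.586 / 1.625 = 12.669 rad/s.
Belt: ratio = 6.6/3.3 = 2, so the final shaft turns at 12.669 / 2 = 6.3343 rad/s.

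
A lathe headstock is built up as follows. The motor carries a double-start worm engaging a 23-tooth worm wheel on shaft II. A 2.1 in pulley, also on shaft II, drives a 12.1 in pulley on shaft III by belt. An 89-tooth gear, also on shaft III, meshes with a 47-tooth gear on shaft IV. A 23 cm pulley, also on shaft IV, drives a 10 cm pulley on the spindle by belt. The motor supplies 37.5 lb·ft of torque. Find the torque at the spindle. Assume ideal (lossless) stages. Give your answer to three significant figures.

571 lb·ft

After the worm (23/2): 37.5 × 11.5 = 431.25 lb·ft
After the belt (12.1/2.1): 431.25 × 5.7619 = 2484.8 lb·ft
After the gear mesh (47/89): 2484.8 × 0.52809 = 1312.2 lb·ft
After the belt (10/23): 1312.2 × 0.43478 = 570.53 lb·ft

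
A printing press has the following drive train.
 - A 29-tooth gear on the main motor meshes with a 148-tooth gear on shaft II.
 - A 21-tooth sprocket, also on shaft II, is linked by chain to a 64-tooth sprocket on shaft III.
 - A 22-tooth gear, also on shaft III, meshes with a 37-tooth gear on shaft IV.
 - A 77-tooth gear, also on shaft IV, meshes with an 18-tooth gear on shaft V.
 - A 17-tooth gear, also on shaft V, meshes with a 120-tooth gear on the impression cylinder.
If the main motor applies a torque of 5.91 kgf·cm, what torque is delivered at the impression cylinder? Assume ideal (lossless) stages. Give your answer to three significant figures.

255 kgf·cm

After the gear mesh (148/29): 5.91 × 5.1034 = 30.161 kgf·cm
After the chain (64/21): 30.161 × 3.0476 = 91.92 kgf·cm
After the gear mesh (37/22): 91.92 × 1.6818 = 154.59 kgf·cm
After the gear mesh (18/77): 154.59 × 0.23377 = 36.139 kgf·cm
After the gear mesh (120/17): 36.139 × 7.0588 = 255.1 kgf·cm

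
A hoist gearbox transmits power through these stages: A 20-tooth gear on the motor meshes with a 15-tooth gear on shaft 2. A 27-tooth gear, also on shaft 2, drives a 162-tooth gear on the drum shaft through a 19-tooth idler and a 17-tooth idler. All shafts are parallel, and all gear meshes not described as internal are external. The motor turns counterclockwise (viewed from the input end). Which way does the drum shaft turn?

counterclockwise

the motor → shaft 2: external mesh, 1 reversal → CW.
shaft 2 → the drum shaft: driver → idler → idler → driven is 3 external meshes, 3 reversals → CCW.
4 reversals in total — an even number — so the drum shaft turns the same way as the motor.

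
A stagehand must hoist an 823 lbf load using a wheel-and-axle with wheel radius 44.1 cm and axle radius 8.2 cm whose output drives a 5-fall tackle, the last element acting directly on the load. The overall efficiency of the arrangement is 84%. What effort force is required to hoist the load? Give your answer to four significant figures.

Wheel-and-axle MA = R/r = 44.1/8.2 = 5.378.
Block-and-tackle MA = number of supporting rope parts = 5.
Combined ideal MA = 5.378 × 5 = 26.89.
Actual MA = 26.89 × 0.84 = 22.588.
Effort = load / actual MA = 823 / 22.588 = 36.436 lbf.

36.44 lbf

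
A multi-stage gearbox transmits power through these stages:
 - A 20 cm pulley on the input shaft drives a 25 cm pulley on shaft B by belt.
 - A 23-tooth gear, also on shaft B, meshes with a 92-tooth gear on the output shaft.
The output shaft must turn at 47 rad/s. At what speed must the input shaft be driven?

235 rad/s

Overall ratio R = 1.25 × 4 = 5.
Required input speed = output speed × R = 47 × 5 = 235 rad/s.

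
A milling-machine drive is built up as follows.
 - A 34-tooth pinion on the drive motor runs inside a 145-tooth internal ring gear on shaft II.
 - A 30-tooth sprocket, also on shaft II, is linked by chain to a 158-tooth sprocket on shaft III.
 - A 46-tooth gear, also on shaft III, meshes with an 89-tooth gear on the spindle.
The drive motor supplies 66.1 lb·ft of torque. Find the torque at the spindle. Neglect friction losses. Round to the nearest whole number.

Internal gear: ratio = 145/34 = 4.2647; torque at shaft II = 66.1 × 4.2647 = 281.9 lb·ft.
Chain: ratio = 158/30 = 5.2667; torque at shaft III = 281.9 × 5.2667 = 1484.7 lb·ft.
Gear mesh: ratio = 89/46 = 1.9348; torque at the spindle = 1484.7 × 1.9348 = 2872.5 lb·ft.

2872 lb·ft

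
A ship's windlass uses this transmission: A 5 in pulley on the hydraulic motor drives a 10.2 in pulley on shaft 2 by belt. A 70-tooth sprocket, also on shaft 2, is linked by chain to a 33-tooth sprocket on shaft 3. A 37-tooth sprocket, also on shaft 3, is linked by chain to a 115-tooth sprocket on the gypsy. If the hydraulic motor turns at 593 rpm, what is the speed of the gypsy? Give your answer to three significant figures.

the hydraulic motor → shaft 2 (belt, 10.2/5): 593 ÷ 2.04 = 290.69 rpm
shaft 2 → shaft 3 (chain, 33/70): 290.69 ÷ 0.47143 = 616.61 rpm
shaft 3 → the gypsy (chain, 115/37): 616.61 ÷ 3.1081 = 198.39 rpm

198 rpm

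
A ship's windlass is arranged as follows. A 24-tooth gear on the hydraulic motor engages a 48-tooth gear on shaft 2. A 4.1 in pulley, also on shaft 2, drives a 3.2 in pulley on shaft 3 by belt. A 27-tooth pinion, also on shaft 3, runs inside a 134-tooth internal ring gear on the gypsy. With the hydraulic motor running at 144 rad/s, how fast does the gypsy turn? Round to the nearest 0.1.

the hydraulic motor → shaft 2 (gear mesh, 48/24): 144 ÷ 2 = 72 rad/s
shaft 2 → shaft 3 (belt, 3.2/4.1): 72 ÷ 0.78049 = 92.25 rad/s
shaft 3 → the gypsy (internal gear, 134/27): 92.25 ÷ 4.963 = 18.588 rad/s

18.6 rad/s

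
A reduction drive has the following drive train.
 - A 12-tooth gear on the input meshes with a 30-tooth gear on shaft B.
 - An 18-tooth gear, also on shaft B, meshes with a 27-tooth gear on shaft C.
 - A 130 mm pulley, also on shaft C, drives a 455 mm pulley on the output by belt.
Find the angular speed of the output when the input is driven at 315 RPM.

the input → shaft B (gear mesh, 30/12): 315 ÷ 2.5 = 126 RPM
shaft B → shaft C (gear mesh, 27/18): 126 ÷ 1.5 = 84 RPM
shaft C → the output (belt, 455/130): 84 ÷ 3.5 = 24 RPM

24 RPM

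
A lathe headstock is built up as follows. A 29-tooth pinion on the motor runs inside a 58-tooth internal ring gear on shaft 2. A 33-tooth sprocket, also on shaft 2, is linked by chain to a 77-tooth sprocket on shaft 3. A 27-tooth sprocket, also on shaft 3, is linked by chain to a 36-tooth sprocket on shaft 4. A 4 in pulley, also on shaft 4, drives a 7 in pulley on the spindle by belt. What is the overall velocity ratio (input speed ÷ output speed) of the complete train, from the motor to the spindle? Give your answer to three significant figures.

10.9

Each stage contributes driven/driver: internal gear 58/29 = 2, chain 77/33 = 2.3333, chain 36/27 = 1.3333, belt 7/4 = 1.75.
Overall: 2 × 2.3333 × 1.3333 × 1.75 = 10.889.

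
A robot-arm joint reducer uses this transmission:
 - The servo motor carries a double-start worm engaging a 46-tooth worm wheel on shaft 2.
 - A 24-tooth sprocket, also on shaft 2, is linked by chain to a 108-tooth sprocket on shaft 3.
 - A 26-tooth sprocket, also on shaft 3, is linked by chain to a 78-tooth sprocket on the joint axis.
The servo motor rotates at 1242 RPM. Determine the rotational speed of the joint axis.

the servo motor → shaft 2 (worm, 46/2): 1242 ÷ 23 = 54 RPM
shaft 2 → shaft 3 (chain, 108/24): 54 ÷ 4.5 = 12 RPM
shaft 3 → the joint axis (chain, 78/26): 12 ÷ 3 = 4 RPM

4 RPM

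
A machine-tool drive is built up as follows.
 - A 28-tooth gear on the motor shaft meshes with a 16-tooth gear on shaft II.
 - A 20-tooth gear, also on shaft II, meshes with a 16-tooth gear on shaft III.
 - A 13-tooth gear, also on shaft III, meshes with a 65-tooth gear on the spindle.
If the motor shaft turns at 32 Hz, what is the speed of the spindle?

14 Hz

Gear mesh: ratio = 16/28 = 0.57143, so shaft II turns at 32 / 0.57143 = 56 Hz.
Gear mesh: ratio = 16/20 = 0.8, so shaft III turns at 56 / 0.8 = 70 Hz.
Gear mesh: ratio = 65/13 = 5, so the spindle turns at 70 / 5 = 14 Hz.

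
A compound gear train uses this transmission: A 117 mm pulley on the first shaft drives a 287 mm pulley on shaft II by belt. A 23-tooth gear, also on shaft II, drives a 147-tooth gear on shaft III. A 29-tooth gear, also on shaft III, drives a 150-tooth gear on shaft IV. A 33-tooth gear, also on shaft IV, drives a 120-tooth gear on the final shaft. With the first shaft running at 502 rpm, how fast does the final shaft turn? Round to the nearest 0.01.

belt 287/117 = 2.453 → 502/2.453 = 204.65 rpm
gear mesh 147/23 = 6.3913 → 204.65/6.3913 = 32.02 rpm
gear mesh 150/29 = 5.1724 → 32.02/5.1724 = 6.1905 rpm
gear mesh 120/33 = 3.6364 → 6.1905/3.6364 = 1.7024 rpm

1.70 rpm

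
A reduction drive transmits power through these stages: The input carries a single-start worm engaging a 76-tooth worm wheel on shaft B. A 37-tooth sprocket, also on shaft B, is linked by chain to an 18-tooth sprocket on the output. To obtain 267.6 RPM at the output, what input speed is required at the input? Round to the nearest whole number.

9894 RPM

Overall ratio R = 76 × 0.48649 = 36.973.
Required input speed = output speed × R = 267.6 × 36.973 = 9894 RPM.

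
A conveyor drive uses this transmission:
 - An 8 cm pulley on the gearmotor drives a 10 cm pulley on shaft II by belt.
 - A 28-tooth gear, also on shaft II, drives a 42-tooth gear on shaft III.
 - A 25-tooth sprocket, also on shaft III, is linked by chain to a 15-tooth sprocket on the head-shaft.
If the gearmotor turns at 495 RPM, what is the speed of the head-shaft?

440 RPM

Belt: ratio = 10/8 = 1.25, so shaft II turns at 495 / 1.25 = 396 RPM.
Gear mesh: ratio = 42/28 = 1.5, so shaft III turns at 396 / 1.5 = 264 RPM.
Chain: ratio = 15/25 = 0.6, so the head-shaft turns at 264 / 0.6 = 440 RPM.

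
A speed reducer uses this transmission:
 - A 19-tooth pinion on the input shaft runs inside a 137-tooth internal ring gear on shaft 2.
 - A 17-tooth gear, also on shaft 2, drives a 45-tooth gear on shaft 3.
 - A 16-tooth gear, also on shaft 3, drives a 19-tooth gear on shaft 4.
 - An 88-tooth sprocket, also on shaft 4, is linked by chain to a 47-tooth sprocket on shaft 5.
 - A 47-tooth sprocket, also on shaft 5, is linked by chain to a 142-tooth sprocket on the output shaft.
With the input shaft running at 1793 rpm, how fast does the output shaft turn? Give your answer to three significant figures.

49.0 rpm

Internal gear: ratio = 137/19 = 7.2105, so shaft 2 turns at 1793 / 7.2105 = 248.66 rpm.
Gear mesh: ratio = 45/17 = 2.6471, so shaft 3 turns at 248.66 / 2.6471 = 93.94 rpm.
Gear mesh: ratio = 19/16 = 1.1875, so shaft 4 turns at 93.94 / 1.1875 = 79.107 rpm.
Chain: ratio = 47/88 = 0.53409, so shaft 5 turns at 79.107 / 0.53409 = 148.12 rpm.
Chain: ratio = 142/47 = 3.0213, so the output shaft turns at 148.12 / 3.0213 = 49.024 rpm.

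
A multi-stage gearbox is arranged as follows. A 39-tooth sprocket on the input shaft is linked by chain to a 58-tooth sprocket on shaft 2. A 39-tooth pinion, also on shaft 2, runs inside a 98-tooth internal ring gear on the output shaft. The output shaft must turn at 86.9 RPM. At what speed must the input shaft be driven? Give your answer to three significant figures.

Overall ratio R = 1.4872 × 2.5128 = 3.737.
Required input speed = output speed × R = 86.9 × 3.737 = 324.75 RPM.

325 RPM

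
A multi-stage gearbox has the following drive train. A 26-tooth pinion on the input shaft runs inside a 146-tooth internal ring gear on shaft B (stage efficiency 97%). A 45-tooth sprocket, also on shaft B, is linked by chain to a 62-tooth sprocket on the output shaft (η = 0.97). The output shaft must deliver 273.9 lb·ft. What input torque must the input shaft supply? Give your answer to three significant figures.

Overall ratio R = 5.6154 × 1.3778 = 7.7368; overall efficiency η = 0.97 × 0.97 = 0.9409.
Input torque = output torque / (R × η) = 273.9 / (7.7368 × 0.9409) = 37.626 lb·ft.

37.6 lb·ft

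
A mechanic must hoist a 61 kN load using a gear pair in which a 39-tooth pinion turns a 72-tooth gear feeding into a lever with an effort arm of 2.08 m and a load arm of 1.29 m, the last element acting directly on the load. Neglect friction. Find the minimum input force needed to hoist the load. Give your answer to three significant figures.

20.5 kN

Gear pair MA = 72/39 = 1.8462.
Lever MA = effort arm / load arm = 2.08/1.29 = 1.6124.
Combined ideal MA = 1.8462 × 1.6124 = 2.9767.
Effort = load / MA = 61 / 2.9767 = 20.492 kN.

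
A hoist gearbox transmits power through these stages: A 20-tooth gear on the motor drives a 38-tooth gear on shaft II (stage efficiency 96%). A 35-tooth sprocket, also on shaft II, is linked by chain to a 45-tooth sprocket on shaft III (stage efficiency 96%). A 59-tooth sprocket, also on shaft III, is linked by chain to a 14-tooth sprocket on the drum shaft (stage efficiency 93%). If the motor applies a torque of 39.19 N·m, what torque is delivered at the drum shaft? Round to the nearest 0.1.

19.5 N·m

gear mesh 38/20 = 1.9 → τ = 39.19·1.9·0.96 = 71.483 N·m
chain 45/35 = 1.2857 → τ = 71.483·1.2857·0.96 = 88.23 N·m
chain 14/59 = 0.23729 → τ = 88.23·0.23729·0.93 = 19.47 N·m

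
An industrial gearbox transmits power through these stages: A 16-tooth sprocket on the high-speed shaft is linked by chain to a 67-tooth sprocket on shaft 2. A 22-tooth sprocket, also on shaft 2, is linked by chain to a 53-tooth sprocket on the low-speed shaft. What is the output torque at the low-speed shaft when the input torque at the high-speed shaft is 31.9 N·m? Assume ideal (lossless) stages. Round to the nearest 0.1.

321.8 N·m

chain 67/16 = 4.1875 → τ = 31.9·4.1875 = 133.58 N·m
chain 53/22 = 2.4091 → τ = 133.58·2.4091 = 321.81 N·m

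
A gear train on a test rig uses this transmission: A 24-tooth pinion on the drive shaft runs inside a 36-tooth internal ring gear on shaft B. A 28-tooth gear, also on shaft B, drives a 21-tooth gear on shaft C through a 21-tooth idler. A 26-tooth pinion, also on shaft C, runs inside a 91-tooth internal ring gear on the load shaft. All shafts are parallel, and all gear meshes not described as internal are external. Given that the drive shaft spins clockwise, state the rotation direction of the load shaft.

the drive shaft → shaft B: internal mesh, same direction → CW.
shaft B → shaft C: driver → idler → driven is 2 external meshes, 2 reversals → CW.
shaft C → the load shaft: internal mesh, same direction → CW.
2 reversals in total — an even number — so the load shaft turns the same way as the drive shaft.

clockwise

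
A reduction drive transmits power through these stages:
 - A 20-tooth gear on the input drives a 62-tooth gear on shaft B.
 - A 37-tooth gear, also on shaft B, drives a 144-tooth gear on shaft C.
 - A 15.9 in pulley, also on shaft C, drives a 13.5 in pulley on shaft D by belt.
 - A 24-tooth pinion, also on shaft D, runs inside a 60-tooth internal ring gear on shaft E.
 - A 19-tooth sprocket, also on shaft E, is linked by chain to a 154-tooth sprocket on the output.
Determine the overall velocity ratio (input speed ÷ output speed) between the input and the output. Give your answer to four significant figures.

207.6

Each stage contributes driven/driver: gear mesh 62/20 = 3.1, gear mesh 144/37 = 3.8919, belt 13.5/15.9 = 0.84906, internal gear 60/24 = 2.5, chain 154/19 = 8.1053.
Overall: 3.1 × 3.8919 × 0.84906 × 2.5 × 8.1053 = 207.57.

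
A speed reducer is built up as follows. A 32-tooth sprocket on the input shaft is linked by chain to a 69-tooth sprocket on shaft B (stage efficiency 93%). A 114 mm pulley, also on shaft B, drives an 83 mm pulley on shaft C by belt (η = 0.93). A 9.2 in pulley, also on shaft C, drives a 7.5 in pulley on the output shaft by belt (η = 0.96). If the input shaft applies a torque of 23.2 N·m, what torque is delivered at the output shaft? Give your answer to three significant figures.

24.7 N·m

Chain: ratio = 69/32 = 2.1562; torque at shaft B = 23.2 × 2.1562 × 0.93 = 46.523 N·m.
Belt: ratio = 83/114 = 0.72807; torque at shaft C = 46.523 × 0.72807 × 0.93 = 31.501 N·m.
Belt: ratio = 7.5/9.2 = 0.81522; torque at the output shaft = 31.501 × 0.81522 × 0.96 = 24.653 N·m.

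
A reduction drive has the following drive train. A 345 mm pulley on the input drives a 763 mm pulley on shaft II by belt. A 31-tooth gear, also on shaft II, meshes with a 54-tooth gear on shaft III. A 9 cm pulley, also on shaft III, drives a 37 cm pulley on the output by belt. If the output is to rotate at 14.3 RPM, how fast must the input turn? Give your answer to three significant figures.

Overall ratio R = 2.2116 × 1.7419 × 4.1111 = 15.838.
Required input speed = output speed × R = 14.3 × 15.838 = 226.48 RPM.

226 RPM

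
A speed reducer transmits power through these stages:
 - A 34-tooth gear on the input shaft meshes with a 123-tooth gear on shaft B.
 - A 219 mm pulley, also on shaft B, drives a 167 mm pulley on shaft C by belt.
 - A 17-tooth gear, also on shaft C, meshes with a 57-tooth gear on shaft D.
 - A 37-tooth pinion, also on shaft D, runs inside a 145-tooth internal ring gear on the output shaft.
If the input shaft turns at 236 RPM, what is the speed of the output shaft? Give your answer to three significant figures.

gear mesh 123/34 = 3.6176 → 236/3.6176 = 65.236 RPM
belt 167/219 = 0.76256 → 65.236/0.76256 = 85.549 RPM
gear mesh 57/17 = 3.3529 → 85.549/3.3529 = 25.515 RPM
internal gear 145/37 = 3.9189 → 25.515/3.9189 = 6.5106 RPM

6.51 RPM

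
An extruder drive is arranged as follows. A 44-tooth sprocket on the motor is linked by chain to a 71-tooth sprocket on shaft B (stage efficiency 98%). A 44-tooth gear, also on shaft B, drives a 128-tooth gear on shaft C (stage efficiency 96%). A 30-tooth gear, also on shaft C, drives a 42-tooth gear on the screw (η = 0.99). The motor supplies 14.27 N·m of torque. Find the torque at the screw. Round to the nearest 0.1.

chain 71/44 = 1.6136 → τ = 14.27·1.6136·0.98 = 22.566 N·m
gear mesh 128/44 = 2.9091 → τ = 22.566·2.9091·0.96 = 63.021 N·m
gear mesh 42/30 = 1.4 → τ = 63.021·1.4·0.99 = 87.347 N·m

87.3 N·m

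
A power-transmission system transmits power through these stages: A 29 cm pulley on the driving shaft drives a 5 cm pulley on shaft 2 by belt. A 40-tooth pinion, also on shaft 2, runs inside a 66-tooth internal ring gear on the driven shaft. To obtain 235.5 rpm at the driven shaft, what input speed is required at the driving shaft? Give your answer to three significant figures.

Overall ratio R = 0.17241 × 1.65 = 0.28448.
Required input speed = output speed × R = 235.5 × 0.28448 = 66.996 rpm.

67.0 rpm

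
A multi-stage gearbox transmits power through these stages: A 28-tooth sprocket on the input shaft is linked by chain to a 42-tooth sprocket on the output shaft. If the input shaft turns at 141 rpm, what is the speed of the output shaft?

the input shaft → the output shaft (chain, 42/28): 141 ÷ 1.5 = 94 rpm

94 rpm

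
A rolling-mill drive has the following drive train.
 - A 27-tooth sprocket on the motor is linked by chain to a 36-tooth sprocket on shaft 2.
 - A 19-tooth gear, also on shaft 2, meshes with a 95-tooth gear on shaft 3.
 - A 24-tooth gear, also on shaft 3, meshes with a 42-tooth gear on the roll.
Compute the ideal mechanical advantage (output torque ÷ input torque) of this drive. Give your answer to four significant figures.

11.67

Each stage contributes driven/driver: chain 36/27 = 1.3333, gear mesh 95/19 = 5, gear mesh 42/24 = 1.75.
Overall: 1.3333 × 5 × 1.75 = 11.667.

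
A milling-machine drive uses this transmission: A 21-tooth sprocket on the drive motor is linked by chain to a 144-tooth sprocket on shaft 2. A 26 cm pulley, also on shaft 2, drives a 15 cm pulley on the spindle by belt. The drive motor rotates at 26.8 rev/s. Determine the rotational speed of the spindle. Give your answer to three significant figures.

the drive motor → shaft 2 (chain, 144/21): 26.8 ÷ 6.8571 = 3.9083 rev/s
shaft 2 → the spindle (belt, 15/26): 3.9083 ÷ 0.57692 = 6.7744 rev/s

6.77 rev/s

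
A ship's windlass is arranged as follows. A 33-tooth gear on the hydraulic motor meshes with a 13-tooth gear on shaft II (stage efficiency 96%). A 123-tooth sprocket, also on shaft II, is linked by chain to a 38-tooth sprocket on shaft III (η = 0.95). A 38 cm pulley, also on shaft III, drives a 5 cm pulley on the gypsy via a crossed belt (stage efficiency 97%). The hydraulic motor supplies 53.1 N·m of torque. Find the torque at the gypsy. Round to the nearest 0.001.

0.752 N·m

gear mesh 13/33 = 0.39394 → τ = 53.1·0.39394·0.96 = 20.081 N·m
chain 38/123 = 0.30894 → τ = 20.081·0.30894·0.95 = 5.8938 N·m
belt 5/38 = 0.13158 → τ = 5.8938·0.13158·0.97 = 0.75224 N·m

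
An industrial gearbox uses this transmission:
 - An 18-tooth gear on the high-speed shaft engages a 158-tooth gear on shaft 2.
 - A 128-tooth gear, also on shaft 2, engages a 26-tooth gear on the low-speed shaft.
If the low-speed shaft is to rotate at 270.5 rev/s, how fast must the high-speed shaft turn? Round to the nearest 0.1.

482.3 rev/s

Overall ratio R = 8.7778 × 0.20312 = 1.783.
Required input speed = output speed × R = 270.5 × 1.783 = 482.3 rev/s.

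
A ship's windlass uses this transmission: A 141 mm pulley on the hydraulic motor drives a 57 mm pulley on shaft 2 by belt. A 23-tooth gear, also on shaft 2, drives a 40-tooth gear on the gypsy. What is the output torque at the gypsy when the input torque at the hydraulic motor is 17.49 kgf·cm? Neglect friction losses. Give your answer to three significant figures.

12.3 kgf·cm

Belt: ratio = 57/141 = 0.40426; torque at shaft 2 = 17.49 × 0.40426 = 7.0704 kgf·cm.
Gear mesh: ratio = 40/23 = 1.7391; torque at the gypsy = 7.0704 × 1.7391 = 12.296 kgf·cm.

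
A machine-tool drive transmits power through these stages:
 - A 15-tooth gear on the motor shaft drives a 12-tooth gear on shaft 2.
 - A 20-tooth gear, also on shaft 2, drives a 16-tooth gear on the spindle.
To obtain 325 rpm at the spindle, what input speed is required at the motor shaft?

Overall ratio R = 0.8 × 0.8 = 0.64.
Required input speed = output speed × R = 325 × 0.64 = 208 rpm.

208 rpm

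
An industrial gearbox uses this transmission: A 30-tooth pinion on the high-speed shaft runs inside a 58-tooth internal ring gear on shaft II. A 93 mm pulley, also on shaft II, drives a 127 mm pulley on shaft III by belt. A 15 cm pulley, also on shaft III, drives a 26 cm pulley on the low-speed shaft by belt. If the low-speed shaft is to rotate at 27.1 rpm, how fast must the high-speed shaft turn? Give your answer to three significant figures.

124 rpm

Overall ratio R = 1.9333 × 1.3656 × 1.7333 = 4.5762.
Required input speed = output speed × R = 27.1 × 4.5762 = 124.02 rpm.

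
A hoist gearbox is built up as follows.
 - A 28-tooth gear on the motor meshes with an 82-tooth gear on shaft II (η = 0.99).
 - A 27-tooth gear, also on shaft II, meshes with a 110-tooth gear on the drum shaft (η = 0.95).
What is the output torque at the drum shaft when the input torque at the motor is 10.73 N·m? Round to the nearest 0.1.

120.4 N·m

Gear mesh: ratio = 82/28 = 2.9286; torque at shaft II = 10.73 × 2.9286 × 0.99 = 31.109 N·m.
Gear mesh: ratio = 110/27 = 4.0741; torque at the drum shaft = 31.109 × 4.0741 × 0.95 = 120.4 N·m.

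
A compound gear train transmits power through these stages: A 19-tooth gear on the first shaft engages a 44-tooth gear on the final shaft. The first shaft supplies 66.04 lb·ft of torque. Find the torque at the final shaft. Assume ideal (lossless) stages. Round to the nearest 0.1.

152.9 lb·ft

Gear mesh: ratio = 44/19 = 2.3158; torque at the final shaft = 66.04 × 2.3158 = 152.93 lb·ft.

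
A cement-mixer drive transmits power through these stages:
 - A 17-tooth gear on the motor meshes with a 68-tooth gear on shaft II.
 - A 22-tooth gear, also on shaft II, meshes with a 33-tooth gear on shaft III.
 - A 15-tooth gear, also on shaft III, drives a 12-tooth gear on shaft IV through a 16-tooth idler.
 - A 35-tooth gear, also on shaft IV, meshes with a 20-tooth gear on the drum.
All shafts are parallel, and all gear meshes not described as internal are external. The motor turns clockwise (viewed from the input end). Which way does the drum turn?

counterclockwise

the motor → shaft II: external mesh, 1 reversal → CCW.
shaft II → shaft III: external mesh, 1 reversal → CW.
shaft III → shaft IV: driver → idler → driven is 2 external meshes, 2 reversals → CW.
shaft IV → the drum: external mesh, 1 reversal → CCW.
5 reversals in total — an odd number — so the drum turns opposite to the motor.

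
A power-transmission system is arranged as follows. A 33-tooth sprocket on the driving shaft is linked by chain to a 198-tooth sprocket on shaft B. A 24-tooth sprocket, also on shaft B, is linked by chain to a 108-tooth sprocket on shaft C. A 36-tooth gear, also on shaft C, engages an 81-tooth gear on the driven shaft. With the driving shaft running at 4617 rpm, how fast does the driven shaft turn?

the driving shaft → shaft B (chain, 198/33): 4617 ÷ 6 = 769.5 rpm
shaft B → shaft C (chain, 108/24): 769.5 ÷ 4.5 = 171 rpm
shaft C → the driven shaft (gear mesh, 81/36): 171 ÷ 2.25 = 76 rpm

76 rpm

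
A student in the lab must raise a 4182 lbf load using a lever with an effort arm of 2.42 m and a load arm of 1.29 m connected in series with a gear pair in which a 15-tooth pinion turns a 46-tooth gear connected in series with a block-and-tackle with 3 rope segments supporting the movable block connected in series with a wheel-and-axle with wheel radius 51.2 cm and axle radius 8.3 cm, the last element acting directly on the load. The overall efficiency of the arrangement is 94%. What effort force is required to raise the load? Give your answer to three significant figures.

Lever MA = effort arm / load arm = 2.42/1.29 = 1.876.
Gear pair MA = 46/15 = 3.0667.
Block-and-tackle MA = number of supporting rope parts = 3.
Wheel-and-axle MA = R/r = 51.2/8.3 = 6.1687.
Combined ideal MA = 1.876 × 3.0667 × 3 × 6.1687 = 106.46.
Actual MA = 106.46 × 0.94 = 100.08.
Effort = load / actual MA = 4182 / 100.08 = 41.788 lbf.

41.8 lbf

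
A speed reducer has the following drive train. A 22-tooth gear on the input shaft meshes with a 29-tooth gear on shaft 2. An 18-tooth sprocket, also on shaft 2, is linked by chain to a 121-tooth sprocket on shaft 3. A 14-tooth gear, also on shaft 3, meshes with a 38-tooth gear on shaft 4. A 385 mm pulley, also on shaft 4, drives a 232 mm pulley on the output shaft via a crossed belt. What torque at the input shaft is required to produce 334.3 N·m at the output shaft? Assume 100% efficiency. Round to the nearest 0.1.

Overall ratio R = 1.3182 × 6.7222 × 2.7143 × 0.6026 = 14.493.
Input torque = output torque / R = 334.3 / 14.493 = 23.066 N·m.

23.1 N·m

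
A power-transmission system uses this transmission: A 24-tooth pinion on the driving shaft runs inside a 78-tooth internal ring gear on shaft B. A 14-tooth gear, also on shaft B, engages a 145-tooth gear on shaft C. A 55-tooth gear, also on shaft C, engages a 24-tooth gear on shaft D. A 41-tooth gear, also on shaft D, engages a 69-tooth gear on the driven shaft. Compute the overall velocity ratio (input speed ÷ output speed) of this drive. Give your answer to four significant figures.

24.72

Each stage contributes driven/driver: internal gear 78/24 = 3.25, gear mesh 145/14 = 10.357, gear mesh 24/55 = 0.43636, gear mesh 69/41 = 1.6829.
Overall: 3.25 × 10.357 × 0.43636 × 1.6829 = 24.719.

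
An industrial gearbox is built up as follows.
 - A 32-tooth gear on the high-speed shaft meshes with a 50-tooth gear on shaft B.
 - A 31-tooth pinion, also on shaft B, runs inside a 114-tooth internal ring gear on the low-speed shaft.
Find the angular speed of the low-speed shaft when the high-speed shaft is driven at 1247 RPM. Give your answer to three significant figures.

217 RPM

gear mesh 50/32 = 1.5625 → 1247/1.5625 = 798.08 RPM
internal gear 114/31 = 3.6774 → 798.08/3.6774 = 217.02 RPM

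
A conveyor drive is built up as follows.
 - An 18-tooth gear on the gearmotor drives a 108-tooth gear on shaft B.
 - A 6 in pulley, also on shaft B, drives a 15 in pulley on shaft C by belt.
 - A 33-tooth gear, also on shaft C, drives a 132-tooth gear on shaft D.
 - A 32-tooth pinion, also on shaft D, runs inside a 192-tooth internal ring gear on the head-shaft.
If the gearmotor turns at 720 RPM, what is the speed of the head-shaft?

2 RPM

the gearmotor → shaft B (gear mesh, 108/18): 720 ÷ 6 = 120 RPM
shaft B → shaft C (belt, 15/6): 120 ÷ 2.5 = 48 RPM
shaft C → shaft D (gear mesh, 132/33): 48 ÷ 4 = 12 RPM
shaft D → the head-shaft (internal gear, 192/32): 12 ÷ 6 = 2 RPM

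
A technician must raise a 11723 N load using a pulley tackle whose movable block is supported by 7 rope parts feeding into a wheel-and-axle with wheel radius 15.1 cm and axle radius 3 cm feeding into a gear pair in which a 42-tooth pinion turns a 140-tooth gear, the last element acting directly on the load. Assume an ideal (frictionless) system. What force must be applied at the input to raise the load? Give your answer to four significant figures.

99.82 N

Block-and-tackle MA = number of supporting rope parts = 7.
Wheel-and-axle MA = R/r = 15.1/3 = 5.0333.
Gear pair MA = 140/42 = 3.3333.
Combined ideal MA = 7 × 5.0333 × 3.3333 = 117.44.
Effort = load / MA = 11723 / 117.44 = 99.817 N.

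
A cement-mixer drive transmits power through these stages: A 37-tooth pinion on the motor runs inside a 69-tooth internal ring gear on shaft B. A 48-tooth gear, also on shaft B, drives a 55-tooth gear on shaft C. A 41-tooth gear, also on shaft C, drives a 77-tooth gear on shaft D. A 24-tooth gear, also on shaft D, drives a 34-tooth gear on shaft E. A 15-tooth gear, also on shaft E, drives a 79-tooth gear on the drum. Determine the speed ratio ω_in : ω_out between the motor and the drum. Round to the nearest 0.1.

Each stage contributes driven/driver: internal gear 69/37 = 1.8649, gear mesh 55/48 = 1.1458, gear mesh 77/41 = 1.878, gear mesh 34/24 = 1.4167, gear mesh 79/15 = 5.2667.
Overall: 1.8649 × 1.1458 × 1.878 × 1.4167 × 5.2667 = 29.942.

29.9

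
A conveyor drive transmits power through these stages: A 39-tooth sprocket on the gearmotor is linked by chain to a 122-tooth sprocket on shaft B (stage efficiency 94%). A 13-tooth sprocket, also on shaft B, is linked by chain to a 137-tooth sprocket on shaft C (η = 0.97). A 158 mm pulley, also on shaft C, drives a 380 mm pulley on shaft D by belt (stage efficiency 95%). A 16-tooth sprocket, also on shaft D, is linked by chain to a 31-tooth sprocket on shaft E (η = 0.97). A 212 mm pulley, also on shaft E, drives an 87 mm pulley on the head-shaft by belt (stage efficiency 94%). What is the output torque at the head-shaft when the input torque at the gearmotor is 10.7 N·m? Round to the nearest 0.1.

chain 122/39 = 3.1282 → τ = 10.7·3.1282·0.94 = 31.463 N·m
chain 137/13 = 10.538 → τ = 31.463·10.538·0.97 = 321.63 N·m
belt 380/158 = 2.4051 → τ = 321.63·2.4051·0.95 = 734.86 N·m
chain 31/16 = 1.9375 → τ = 734.86·1.9375·0.97 = 1381.1 N·m
belt 87/212 = 0.41038 → τ = 1381.1·0.41038·0.94 = 532.76 N·m

532.8 N·m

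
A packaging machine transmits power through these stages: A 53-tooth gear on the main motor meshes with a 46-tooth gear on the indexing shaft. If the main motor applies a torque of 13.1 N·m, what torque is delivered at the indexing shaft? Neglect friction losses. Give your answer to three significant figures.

11.4 N·m

Gear mesh: ratio = 46/53 = 0.86792; torque at the indexing shaft = 13.1 × 0.86792 = 11.37 N·m.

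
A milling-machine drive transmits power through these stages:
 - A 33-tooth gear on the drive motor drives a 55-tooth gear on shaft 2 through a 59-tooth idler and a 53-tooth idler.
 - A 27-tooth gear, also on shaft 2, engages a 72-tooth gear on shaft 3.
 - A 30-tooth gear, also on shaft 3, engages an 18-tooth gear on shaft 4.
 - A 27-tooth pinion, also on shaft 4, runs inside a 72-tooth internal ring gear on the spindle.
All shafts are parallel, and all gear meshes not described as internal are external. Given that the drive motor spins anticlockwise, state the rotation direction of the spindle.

clockwise

the drive motor → shaft 2: driver → idler → idler → driven is 3 external meshes, 3 reversals → CW.
shaft 2 → shaft 3: external mesh, 1 reversal → CCW.
shaft 3 → shaft 4: external mesh, 1 reversal → CW.
shaft 4 → the spindle: internal mesh, same direction → CW.
5 reversals in total — an odd number — so the spindle turns opposite to the drive motor.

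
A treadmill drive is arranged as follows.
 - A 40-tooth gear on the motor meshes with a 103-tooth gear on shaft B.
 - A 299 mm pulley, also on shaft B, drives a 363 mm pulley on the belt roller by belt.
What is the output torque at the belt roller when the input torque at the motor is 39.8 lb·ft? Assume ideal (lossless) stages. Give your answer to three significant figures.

After the gear mesh (103/40): 39.8 × 2.575 = 102.48 lb·ft
After the belt (363/299): 102.48 × 1.214 = 124.42 lb·ft

124 lb·ft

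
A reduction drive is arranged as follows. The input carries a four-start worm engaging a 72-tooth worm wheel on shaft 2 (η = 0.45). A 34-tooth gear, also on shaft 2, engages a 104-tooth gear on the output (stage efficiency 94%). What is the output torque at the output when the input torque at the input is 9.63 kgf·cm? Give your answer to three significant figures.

224 kgf·cm

worm 72/4 = 18 → τ = 9.63·18·0.45 = 78.003 kgf·cm
gear mesh 104/34 = 3.0588 → τ = 78.003·3.0588·0.94 = 224.28 kgf·cm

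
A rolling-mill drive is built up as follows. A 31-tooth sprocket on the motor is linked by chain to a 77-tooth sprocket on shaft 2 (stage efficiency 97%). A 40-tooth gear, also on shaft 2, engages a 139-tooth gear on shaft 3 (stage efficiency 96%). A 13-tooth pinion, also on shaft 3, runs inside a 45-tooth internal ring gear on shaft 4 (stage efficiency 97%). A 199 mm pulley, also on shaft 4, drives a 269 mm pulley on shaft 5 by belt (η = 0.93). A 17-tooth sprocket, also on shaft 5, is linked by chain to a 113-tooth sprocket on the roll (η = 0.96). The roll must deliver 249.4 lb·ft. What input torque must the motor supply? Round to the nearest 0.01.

1.15 lb·ft

Overall ratio R = 2.4839 × 3.475 × 3.4615 × 1.3518 × 6.6471 = 268.46; overall efficiency η = 0.97 × 0.96 × 0.97 × 0.93 × 0.96 = 0.8064.
Input torque = output torque / (R × η) = 249.4 / (268.46 × 0.8064) = 1.152 lb·ft.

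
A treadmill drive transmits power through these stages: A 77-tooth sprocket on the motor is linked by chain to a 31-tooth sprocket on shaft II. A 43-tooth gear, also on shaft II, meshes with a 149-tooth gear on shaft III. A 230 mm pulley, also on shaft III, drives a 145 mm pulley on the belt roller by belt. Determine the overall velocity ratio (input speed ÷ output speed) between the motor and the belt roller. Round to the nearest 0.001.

Each stage contributes driven/driver: chain 31/77 = 0.4026, gear mesh 149/43 = 3.4651, belt 145/230 = 0.63043.
Overall: 0.4026 × 3.4651 × 0.63043 = 0.87949.

0.879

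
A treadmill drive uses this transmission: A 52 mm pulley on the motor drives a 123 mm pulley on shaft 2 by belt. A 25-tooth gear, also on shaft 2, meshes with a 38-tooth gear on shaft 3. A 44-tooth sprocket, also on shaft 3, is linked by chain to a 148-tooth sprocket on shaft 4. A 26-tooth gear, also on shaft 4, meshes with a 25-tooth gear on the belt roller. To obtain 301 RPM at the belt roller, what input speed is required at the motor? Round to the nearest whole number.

3500 RPM

Overall ratio R = 2.3654 × 1.52 × 3.3636 × 0.96154 = 11.628.
Required input speed = output speed × R = 301 × 11.628 = 3500.2 RPM.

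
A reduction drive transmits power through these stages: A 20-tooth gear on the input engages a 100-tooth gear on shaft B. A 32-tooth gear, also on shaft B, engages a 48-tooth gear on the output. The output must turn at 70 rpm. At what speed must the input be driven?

525 rpm

Overall ratio R = 5 × 1.5 = 7.5.
Required input speed = output speed × R = 70 × 7.5 = 525 rpm.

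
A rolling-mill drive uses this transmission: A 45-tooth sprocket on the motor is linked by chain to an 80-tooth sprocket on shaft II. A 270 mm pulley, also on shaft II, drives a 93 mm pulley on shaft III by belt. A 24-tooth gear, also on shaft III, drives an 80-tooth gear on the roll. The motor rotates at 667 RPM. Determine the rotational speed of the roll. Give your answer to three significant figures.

327 RPM

chain 80/45 = 1.7778 → 667/1.7778 = 375.19 RPM
belt 93/270 = 0.34444 → 375.19/0.34444 = 1089.3 RPM
gear mesh 80/24 = 3.3333 → 1089.3/3.3333 = 326.78 RPM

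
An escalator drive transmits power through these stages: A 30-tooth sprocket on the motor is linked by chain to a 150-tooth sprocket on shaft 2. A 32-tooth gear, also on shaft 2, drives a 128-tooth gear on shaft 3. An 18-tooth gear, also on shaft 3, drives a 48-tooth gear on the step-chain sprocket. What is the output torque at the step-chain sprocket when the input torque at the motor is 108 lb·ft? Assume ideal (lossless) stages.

5760 lb·ft

After the chain (150/30): 108 × 5 = 540 lb·ft
After the gear mesh (128/32): 540 × 4 = 2160 lb·ft
After the gear mesh (48/18): 2160 × 2.6667 = 5760 lb·ft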